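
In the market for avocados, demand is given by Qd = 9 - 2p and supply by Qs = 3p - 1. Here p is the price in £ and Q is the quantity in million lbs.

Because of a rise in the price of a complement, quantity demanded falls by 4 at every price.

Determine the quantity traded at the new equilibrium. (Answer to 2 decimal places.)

Original equilibrium: 9 - 2p = 3p - 1 gives 10 = 5p, so p = 2 and Q = 5.
The shock moves the curves to Qd = 5 - 2p and Qs = 3p - 1.
Setting them equal: 5 - 2p = 3p - 1 → 6 = 5p, so p = 1.2 and Q = 2.6.

2.60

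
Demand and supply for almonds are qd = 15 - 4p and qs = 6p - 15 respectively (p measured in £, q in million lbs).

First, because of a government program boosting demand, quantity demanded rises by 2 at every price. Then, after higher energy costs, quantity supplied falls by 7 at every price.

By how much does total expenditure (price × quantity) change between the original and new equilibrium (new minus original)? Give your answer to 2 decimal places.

-3.54

Before the shock: 15 - 4p = 6p - 15 ⇒ 30 = 10p ⇒ p = 3, q = 3.
After the shift, demand is qd = 17 - 4p and supply is qs = 6p - 22.
Equate the new curves: 17 - 4p = 6p - 22, giving 39 = 10p, p = 3.9, q = 1.4.
Expenditure moves from 3×3 = 9 to 3.9×1.4 = 5.46; change = -3.54.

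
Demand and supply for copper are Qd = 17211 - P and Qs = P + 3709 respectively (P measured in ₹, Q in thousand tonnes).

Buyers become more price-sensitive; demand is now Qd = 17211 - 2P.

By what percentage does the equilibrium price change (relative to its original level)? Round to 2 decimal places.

-33.33

Original equilibrium: 17211 - P = P + 3709 gives 13502 = 2P, so P = 6751 and Q = 10460.
With the change applied: demand Qd = 17211 - 2P, supply Qs = P + 3709.
Clearing the new market: 17211 - 2P = P + 3709, so P = 13502/3 ≈ 4500.6667 and Q = 24629/3 ≈ 8209.6667.
%ΔP = (4500.6667 − 6751) / 6751 × 100 = -33.33%.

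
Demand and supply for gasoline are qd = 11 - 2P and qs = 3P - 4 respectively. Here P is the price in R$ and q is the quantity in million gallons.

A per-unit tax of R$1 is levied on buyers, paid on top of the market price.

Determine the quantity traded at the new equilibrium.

Original equilibrium: 11 - 2P = 3P - 4 gives 15 = 5P, so P = 3 and q = 5.
Since buyers pay the price plus the tax, the effective demand curve becomes qd = 9 - 2P.
Clearing the new market: 9 - 2P = 3P - 4, so P = 2.6 and q = 3.8.

3.8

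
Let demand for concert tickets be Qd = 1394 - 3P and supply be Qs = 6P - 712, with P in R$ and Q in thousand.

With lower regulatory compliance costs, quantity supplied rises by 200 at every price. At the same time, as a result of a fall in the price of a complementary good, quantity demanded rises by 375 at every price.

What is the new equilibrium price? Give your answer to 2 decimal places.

Solve the original market: 1394 - 3P = 6P - 712, hence P = 234 and Q = 692.
With the change applied: demand Qd = 1769 - 3P, supply Qs = 6P - 512.
Setting them equal: 1769 - 3P = 6P - 512 → 2281 = 9P, so P = 2281/9 ≈ 253.4444 and Q = 3026/3 ≈ 1008.6667.

253.44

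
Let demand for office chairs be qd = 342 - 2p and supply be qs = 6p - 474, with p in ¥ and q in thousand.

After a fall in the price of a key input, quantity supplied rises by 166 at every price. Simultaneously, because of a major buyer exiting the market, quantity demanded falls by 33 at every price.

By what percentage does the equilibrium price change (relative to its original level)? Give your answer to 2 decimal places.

-24.39

Initially, 342 - 2p = 6p - 474, so 816 = 8p and p = 102, q = 138.
The shock moves the curves to qd = 309 - 2p and qs = 6p - 308.
Equate the new curves: 309 - 2p = 6p - 308, giving 617 = 8p, p = 77.125, q = 154.75.
%Δp = (77.125 − 102) / 102 × 100 = -24.39%.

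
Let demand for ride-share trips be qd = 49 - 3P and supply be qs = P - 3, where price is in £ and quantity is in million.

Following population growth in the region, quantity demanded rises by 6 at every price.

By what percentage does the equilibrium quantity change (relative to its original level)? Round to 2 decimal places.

Solve the original market: 49 - 3P = P - 3, hence P = 13 and q = 10.
With the change applied: demand qd = 55 - 3P, supply qs = P - 3.
Equate the new curves: 55 - 3P = P - 3, giving 58 = 4P, P = 14.5, q = 11.5.
%Δq = (11.5 − 10) / 10 × 100 = +15.00%.

+15.00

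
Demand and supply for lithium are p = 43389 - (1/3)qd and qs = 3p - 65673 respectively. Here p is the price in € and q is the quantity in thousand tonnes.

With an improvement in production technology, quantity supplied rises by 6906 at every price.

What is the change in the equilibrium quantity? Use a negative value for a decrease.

Initially, 130167 - 3p = 3p - 65673, so 195840 = 6p and p = 32640, q = 32247.
After the shift, demand is qd = 130167 - 3p and supply is qs = 3p - 58767.
Equate the new curves: 130167 - 3p = 3p - 58767, giving 188934 = 6p, p = 31489, q = 35700.
Δq = 35700 − 32247 = +3453.

+3453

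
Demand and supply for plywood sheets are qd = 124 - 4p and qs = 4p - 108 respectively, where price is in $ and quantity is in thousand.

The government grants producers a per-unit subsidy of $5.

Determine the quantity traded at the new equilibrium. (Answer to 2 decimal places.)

Solve the original market: 124 - 4p = 4p - 108, hence p = 29 and q = 8.
Since sellers receive the price plus the subsidy, the effective supply curve becomes qs = 4p - 88.
New equilibrium: 124 - 4p = 4p - 88 ⇒ 212 = 8p ⇒ p = 26.5, q = 18.

18.00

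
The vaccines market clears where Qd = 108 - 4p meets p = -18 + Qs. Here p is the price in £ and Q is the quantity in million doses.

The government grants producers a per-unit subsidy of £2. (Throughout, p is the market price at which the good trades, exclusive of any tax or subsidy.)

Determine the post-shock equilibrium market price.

Original equilibrium: 108 - 4p = p + 18 gives 90 = 5p, so p = 18 and Q = 36.
Since sellers receive the price plus the subsidy, the effective supply curve becomes Qs = p + 20.
Clearing the new market: 108 - 4p = p + 20, so p = 17.6 and Q = 37.6.

17.6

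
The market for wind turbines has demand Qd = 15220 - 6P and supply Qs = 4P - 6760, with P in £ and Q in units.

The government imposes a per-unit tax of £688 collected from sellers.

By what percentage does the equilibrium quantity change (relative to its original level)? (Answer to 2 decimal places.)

Before the shock: 15220 - 6P = 4P - 6760 ⇒ 21980 = 10P ⇒ P = 2198, Q = 2032.
Since sellers keep the price net of the tax, the effective supply curve becomes Qs = 4P - 9512.
New equilibrium: 15220 - 6P = 4P - 9512 ⇒ 24732 = 10P ⇒ P = 2473.2, Q = 380.8.
%ΔQ = (380.8 − 2032) / 2032 × 100 = -81.26%.

-81.26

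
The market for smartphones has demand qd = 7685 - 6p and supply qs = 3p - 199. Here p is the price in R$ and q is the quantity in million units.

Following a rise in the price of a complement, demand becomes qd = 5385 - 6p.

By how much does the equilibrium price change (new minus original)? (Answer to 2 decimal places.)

-255.56

Initially, 7685 - 6p = 3p - 199, so 7884 = 9p and p = 876, q = 2429.
The shock moves the curves to qd = 5385 - 6p and qs = 3p - 199.
New equilibrium: 5385 - 6p = 3p - 199 ⇒ 5584 = 9p ⇒ p = 5584/9 ≈ 620.4444, q = 4987/3 ≈ 1662.3333.
Δp = 620.4444 − 876 = -255.56.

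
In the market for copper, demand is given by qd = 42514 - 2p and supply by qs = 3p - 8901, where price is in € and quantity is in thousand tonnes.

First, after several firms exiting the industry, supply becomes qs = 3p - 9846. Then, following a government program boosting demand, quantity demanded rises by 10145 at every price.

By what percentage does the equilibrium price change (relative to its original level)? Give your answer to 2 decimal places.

+21.57

Before the shock: 42514 - 2p = 3p - 8901 ⇒ 51415 = 5p ⇒ p = 10283, q = 21948.
The new curves are qd = 52659 - 2p (demand) and qs = 3p - 9846 (supply).
Setting them equal: 52659 - 2p = 3p - 9846 → 62505 = 5p, so p = 12501 and q = 27657.
%Δp = (12501 − 10283) / 10283 × 100 = +21.57%.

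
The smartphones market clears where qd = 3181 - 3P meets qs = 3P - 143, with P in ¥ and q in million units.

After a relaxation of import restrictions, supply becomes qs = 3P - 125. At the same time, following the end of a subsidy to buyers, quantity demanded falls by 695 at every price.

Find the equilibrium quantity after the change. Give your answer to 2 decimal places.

Before the shock: 3181 - 3P = 3P - 143 ⇒ 3324 = 6P ⇒ P = 554, q = 1519.
After the shift, demand is qd = 2486 - 3P and supply is qs = 3P - 125.
Setting them equal: 2486 - 3P = 3P - 125 → 2611 = 6P, so P = 2611/6 ≈ 435.1667 and q = 1180.5.

1180.50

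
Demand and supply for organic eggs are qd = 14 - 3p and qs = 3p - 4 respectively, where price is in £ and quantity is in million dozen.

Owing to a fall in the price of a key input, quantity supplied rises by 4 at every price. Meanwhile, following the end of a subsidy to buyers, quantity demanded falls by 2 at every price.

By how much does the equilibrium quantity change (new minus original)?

+1

Solve the original market: 14 - 3p = 3p - 4, hence p = 3 and q = 5.
With the change applied: demand qd = 12 - 3p, supply qs = 3p.
Equate the new curves: 12 - 3p = 3p, giving 12 = 6p, p = 2, q = 6.
Δq = 6 − 5 = +1.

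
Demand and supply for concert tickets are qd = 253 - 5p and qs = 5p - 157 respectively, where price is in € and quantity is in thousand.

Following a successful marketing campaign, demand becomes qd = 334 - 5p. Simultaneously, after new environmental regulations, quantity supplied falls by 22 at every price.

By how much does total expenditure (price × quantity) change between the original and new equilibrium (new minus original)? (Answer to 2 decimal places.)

+2007.75

Initially, 253 - 5p = 5p - 157, so 410 = 10p and p = 41, q = 48.
With the change applied: demand qd = 334 - 5p, supply qs = 5p - 179.
Setting them equal: 334 - 5p = 5p - 179 → 513 = 10p, so p = 51.3 and q = 77.5.
Expenditure moves from 41×48 = 1968 to 51.3×77.5 = 3975.75; change = +2007.75.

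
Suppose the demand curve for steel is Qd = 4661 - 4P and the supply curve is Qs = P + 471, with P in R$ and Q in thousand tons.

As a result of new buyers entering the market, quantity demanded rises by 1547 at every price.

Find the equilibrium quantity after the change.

1618.4

Initially, 4661 - 4P = P + 471, so 4190 = 5P and P = 838, Q = 1309.
After the shift, demand is Qd = 6208 - 4P and supply is Qs = P + 471.
Setting them equal: 6208 - 4P = P + 471 → 5737 = 5P, so P = 1147.4 and Q = 1618.4.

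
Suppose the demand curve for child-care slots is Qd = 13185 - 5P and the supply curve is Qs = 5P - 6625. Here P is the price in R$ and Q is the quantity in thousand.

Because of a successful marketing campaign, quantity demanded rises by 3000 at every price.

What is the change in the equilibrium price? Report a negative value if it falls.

Before the shock: 13185 - 5P = 5P - 6625 ⇒ 19810 = 10P ⇒ P = 1981, Q = 3280.
With the change applied: demand Qd = 16185 - 5P, supply Qs = 5P - 6625.
Clearing the new market: 16185 - 5P = 5P - 6625, so P = 2281 and Q = 4780.
ΔP = 2281 − 1981 = +300.

+300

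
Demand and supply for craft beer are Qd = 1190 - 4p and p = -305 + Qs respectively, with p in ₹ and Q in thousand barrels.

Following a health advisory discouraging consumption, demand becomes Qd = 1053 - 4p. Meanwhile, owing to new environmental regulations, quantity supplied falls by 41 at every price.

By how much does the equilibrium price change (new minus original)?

-19.2

Before the shock: 1190 - 4p = p + 305 ⇒ 885 = 5p ⇒ p = 177, Q = 482.
With the change applied: demand Qd = 1053 - 4p, supply Qs = p + 264.
Setting them equal: 1053 - 4p = p + 264 → 789 = 5p, so p = 157.8 and Q = 421.8.
Δp = 157.8 − 177 = -19.2.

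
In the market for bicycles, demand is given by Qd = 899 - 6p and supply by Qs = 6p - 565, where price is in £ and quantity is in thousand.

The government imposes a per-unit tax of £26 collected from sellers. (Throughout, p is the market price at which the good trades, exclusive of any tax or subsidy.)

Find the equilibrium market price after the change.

135

Solve the original market: 899 - 6p = 6p - 565, hence p = 122 and Q = 167.
Since sellers keep the price net of the tax, the effective supply curve becomes Qs = 6p - 721.
Clearing the new market: 899 - 6p = 6p - 721, so p = 135 and Q = 89.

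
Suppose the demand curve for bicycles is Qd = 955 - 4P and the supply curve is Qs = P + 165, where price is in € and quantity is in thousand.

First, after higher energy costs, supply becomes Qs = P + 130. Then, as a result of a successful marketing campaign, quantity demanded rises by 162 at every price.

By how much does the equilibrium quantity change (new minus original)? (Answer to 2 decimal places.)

+4.40

Before the shock: 955 - 4P = P + 165 ⇒ 790 = 5P ⇒ P = 158, Q = 323.
The shock moves the curves to Qd = 1117 - 4P and Qs = P + 130.
New equilibrium: 1117 - 4P = P + 130 ⇒ 987 = 5P ⇒ P = 197.4, Q = 327.4.
ΔQ = 327.4 − 323 = +4.40.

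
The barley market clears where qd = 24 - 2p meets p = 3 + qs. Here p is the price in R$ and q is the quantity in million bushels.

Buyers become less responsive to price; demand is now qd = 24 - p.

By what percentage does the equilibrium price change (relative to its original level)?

+50

Original equilibrium: 24 - 2p = p - 3 gives 27 = 3p, so p = 9 and q = 6.
The new curves are qd = 24 - p (demand) and qs = p - 3 (supply).
New equilibrium: 24 - p = p - 3 ⇒ 27 = 2p ⇒ p = 13.5, q = 10.5.
%Δp = (13.5 − 9) / 9 × 100 = +50%.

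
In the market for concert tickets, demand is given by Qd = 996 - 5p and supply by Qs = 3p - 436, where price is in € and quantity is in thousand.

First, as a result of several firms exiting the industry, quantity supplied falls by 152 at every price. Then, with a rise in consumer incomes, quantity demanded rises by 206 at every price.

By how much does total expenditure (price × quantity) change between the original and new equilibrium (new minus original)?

+548.1875

Solve the original market: 996 - 5p = 3p - 436, hence p = 179 and Q = 101.
After the shift, demand is Qd = 1202 - 5p and supply is Qs = 3p - 588.
Clearing the new market: 1202 - 5p = 3p - 588, so p = 223.75 and Q = 83.25.
Expenditure moves from 179×101 = 18079 to 223.75×83.25 = 18627.1875; change = +548.1875.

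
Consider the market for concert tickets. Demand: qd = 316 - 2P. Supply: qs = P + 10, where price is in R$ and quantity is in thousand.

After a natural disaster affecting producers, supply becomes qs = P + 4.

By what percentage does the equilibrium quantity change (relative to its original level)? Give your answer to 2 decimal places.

-3.57

Initially, 316 - 2P = P + 10, so 306 = 3P and P = 102, q = 112.
The shock moves the curves to qd = 316 - 2P and qs = P + 4.
Setting them equal: 316 - 2P = P + 4 → 312 = 3P, so P = 104 and q = 108.
%Δq = (108 − 112) / 112 × 100 = -3.57%.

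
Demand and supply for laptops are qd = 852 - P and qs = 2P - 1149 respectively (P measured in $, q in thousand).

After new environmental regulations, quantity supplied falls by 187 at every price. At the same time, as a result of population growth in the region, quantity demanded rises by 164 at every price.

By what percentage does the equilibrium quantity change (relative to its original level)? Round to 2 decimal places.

+25.41

Initially, 852 - P = 2P - 1149, so 2001 = 3P and P = 667, q = 185.
After the shift, demand is qd = 1016 - P and supply is qs = 2P - 1336.
Equate the new curves: 1016 - P = 2P - 1336, giving 2352 = 3P, P = 784, q = 232.
%Δq = (232 − 185) / 185 × 100 = +25.41%.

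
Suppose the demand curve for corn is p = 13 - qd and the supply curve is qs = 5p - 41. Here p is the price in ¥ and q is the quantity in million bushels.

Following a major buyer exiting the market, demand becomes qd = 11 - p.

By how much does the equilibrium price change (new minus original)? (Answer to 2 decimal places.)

-0.33

Initially, 13 - p = 5p - 41, so 54 = 6p and p = 9, q = 4.
With the change applied: demand qd = 11 - p, supply qs = 5p - 41.
Clearing the new market: 11 - p = 5p - 41, so p = 26/3 ≈ 8.6667 and q = 7/3 ≈ 2.3333.
Δp = 8.6667 − 9 = -0.33.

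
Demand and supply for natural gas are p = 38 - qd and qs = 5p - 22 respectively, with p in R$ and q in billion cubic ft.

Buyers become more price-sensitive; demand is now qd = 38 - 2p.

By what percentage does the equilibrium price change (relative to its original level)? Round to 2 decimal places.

Before the shock: 38 - p = 5p - 22 ⇒ 60 = 6p ⇒ p = 10, q = 28.
The new curves are qd = 38 - 2p (demand) and qs = 5p - 22 (supply).
Setting them equal: 38 - 2p = 5p - 22 → 60 = 7p, so p = 60/7 ≈ 8.5714 and q = 146/7 ≈ 20.8571.
%Δp = (8.5714 − 10) / 10 × 100 = -14.29%.

-14.29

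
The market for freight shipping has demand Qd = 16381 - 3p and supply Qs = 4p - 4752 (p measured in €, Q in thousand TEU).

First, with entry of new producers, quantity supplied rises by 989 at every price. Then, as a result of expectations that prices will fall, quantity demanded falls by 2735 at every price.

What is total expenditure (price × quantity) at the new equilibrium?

Original equilibrium: 16381 - 3p = 4p - 4752 gives 21133 = 7p, so p = 3019 and Q = 7324.
With the change applied: demand Qd = 13646 - 3p, supply Qs = 4p - 3763.
Equate the new curves: 13646 - 3p = 4p - 3763, giving 17409 = 7p, p = 2487, Q = 6185.
New expenditure = 2487 × 6185 = 15382095.

15382095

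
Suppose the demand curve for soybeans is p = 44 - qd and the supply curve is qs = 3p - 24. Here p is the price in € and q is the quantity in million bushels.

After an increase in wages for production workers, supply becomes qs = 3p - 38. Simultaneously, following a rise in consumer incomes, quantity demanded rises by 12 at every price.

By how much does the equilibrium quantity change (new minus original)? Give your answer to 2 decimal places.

Initially, 44 - p = 3p - 24, so 68 = 4p and p = 17, q = 27.
After the shift, demand is qd = 56 - p and supply is qs = 3p - 38.
Setting them equal: 56 - p = 3p - 38 → 94 = 4p, so p = 23.5 and q = 32.5.
Δq = 32.5 − 27 = +5.50.

+5.50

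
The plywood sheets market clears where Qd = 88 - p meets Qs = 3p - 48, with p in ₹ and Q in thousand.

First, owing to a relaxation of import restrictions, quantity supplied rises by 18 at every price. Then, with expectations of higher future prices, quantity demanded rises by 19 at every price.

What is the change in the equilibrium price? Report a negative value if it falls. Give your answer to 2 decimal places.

+0.25

Solve the original market: 88 - p = 3p - 48, hence p = 34 and Q = 54.
With the change applied: demand Qd = 107 - p, supply Qs = 3p - 30.
New equilibrium: 107 - p = 3p - 30 ⇒ 137 = 4p ⇒ p = 34.25, Q = 72.75.
Δp = 34.25 − 34 = +0.25.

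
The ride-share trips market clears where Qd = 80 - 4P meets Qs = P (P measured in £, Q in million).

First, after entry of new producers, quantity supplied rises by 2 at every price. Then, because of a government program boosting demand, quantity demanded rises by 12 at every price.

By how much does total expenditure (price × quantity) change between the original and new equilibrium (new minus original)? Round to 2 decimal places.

Before the shock: 80 - 4P = P ⇒ 80 = 5P ⇒ P = 16, Q = 16.
After the shift, demand is Qd = 92 - 4P and supply is Qs = P + 2.
Setting them equal: 92 - 4P = P + 2 → 90 = 5P, so P = 18 and Q = 20.
Expenditure moves from 16×16 = 256 to 18×20 = 360; change = +104.00.

+104.00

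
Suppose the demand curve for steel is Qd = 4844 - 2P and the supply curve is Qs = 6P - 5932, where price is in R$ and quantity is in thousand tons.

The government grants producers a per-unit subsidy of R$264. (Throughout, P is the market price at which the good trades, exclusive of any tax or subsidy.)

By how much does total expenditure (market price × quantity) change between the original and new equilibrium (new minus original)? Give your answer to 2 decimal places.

Initially, 4844 - 2P = 6P - 5932, so 10776 = 8P and P = 1347, Q = 2150.
Since sellers receive the price plus the subsidy, the effective supply curve becomes Qs = 6P - 4348.
New equilibrium: 4844 - 2P = 6P - 4348 ⇒ 9192 = 8P ⇒ P = 1149, Q = 2546.
Expenditure moves from 1347×2150 = 2896050 to 1149×2546 = 2925354; change = +29304.00.

+29304.00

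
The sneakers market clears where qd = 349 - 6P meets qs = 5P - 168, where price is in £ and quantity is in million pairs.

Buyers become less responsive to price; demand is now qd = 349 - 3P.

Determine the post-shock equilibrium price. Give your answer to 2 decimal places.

64.63

Before the shock: 349 - 6P = 5P - 168 ⇒ 517 = 11P ⇒ P = 47, q = 67.
With the change applied: demand qd = 349 - 3P, supply qs = 5P - 168.
Clearing the new market: 349 - 3P = 5P - 168, so P = 64.625 and q = 155.125.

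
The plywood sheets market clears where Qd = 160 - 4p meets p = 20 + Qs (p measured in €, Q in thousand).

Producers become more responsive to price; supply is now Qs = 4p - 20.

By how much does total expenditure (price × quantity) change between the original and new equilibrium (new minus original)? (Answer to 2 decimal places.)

+999.00

Original equilibrium: 160 - 4p = p - 20 gives 180 = 5p, so p = 36 and Q = 16.
The new curves are Qd = 160 - 4p (demand) and Qs = 4p - 20 (supply).
New equilibrium: 160 - 4p = 4p - 20 ⇒ 180 = 8p ⇒ p = 22.5, Q = 70.
Expenditure moves from 36×16 = 576 to 22.5×70 = 1575; change = +999.00.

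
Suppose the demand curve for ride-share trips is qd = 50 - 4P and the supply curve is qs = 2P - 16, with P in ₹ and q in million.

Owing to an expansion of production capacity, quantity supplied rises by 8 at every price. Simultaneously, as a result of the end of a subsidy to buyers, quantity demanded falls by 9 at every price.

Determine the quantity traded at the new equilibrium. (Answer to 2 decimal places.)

8.33

Initially, 50 - 4P = 2P - 16, so 66 = 6P and P = 11, q = 6.
With the change applied: demand qd = 41 - 4P, supply qs = 2P - 8.
Setting them equal: 41 - 4P = 2P - 8 → 49 = 6P, so P = 49/6 ≈ 8.1667 and q = 25/3 ≈ 8.3333.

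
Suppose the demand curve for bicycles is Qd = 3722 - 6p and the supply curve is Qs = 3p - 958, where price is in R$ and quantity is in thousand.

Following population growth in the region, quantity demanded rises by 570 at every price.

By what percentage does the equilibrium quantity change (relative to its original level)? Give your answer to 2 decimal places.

Original equilibrium: 3722 - 6p = 3p - 958 gives 4680 = 9p, so p = 520 and Q = 602.
The new curves are Qd = 4292 - 6p (demand) and Qs = 3p - 958 (supply).
New equilibrium: 4292 - 6p = 3p - 958 ⇒ 5250 = 9p ⇒ p = 1750/3 ≈ 583.3333, Q = 792.
%ΔQ = (792 − 602) / 602 × 100 = +31.56%.

+31.56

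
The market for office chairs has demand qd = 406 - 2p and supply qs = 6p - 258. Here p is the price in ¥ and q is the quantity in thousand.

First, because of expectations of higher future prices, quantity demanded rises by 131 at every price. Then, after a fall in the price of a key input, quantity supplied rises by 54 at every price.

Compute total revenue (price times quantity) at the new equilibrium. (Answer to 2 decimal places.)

32580.84

Initially, 406 - 2p = 6p - 258, so 664 = 8p and p = 83, q = 240.
After the shift, demand is qd = 537 - 2p and supply is qs = 6p - 204.
Clearing the new market: 537 - 2p = 6p - 204, so p = 92.625 and q = 351.75.
New expenditure = 92.625 × 351.75 = 32580.84.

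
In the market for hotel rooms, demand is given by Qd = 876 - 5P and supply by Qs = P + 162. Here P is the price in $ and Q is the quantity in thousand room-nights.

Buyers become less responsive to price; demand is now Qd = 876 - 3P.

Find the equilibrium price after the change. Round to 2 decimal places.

178.50

Solve the original market: 876 - 5P = P + 162, hence P = 119 and Q = 281.
With the change applied: demand Qd = 876 - 3P, supply Qs = P + 162.
Clearing the new market: 876 - 3P = P + 162, so P = 178.5 and Q = 340.5.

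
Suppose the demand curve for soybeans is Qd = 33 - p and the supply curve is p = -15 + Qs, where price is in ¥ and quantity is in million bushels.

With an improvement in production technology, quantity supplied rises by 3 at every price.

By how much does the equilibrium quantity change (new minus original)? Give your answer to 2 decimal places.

Solve the original market: 33 - p = p + 15, hence p = 9 and Q = 24.
After the shift, demand is Qd = 33 - p and supply is Qs = p + 18.
Setting them equal: 33 - p = p + 18 → 15 = 2p, so p = 7.5 and Q = 25.5.
ΔQ = 25.5 − 24 = +1.50.

+1.50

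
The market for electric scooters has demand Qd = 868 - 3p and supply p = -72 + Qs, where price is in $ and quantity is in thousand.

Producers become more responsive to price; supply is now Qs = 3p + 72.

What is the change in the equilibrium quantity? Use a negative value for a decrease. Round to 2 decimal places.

+199.00

Initially, 868 - 3p = p + 72, so 796 = 4p and p = 199, Q = 271.
The new curves are Qd = 868 - 3p (demand) and Qs = 3p + 72 (supply).
Equate the new curves: 868 - 3p = 3p + 72, giving 796 = 6p, p = 398/3 ≈ 132.6667, Q = 470.
ΔQ = 470 − 271 = +199.00.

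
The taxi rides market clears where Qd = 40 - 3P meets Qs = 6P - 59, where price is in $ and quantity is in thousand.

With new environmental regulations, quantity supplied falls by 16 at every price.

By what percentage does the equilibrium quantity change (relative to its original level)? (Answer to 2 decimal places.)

-76.19

Initially, 40 - 3P = 6P - 59, so 99 = 9P and P = 11, Q = 7.
The shock moves the curves to Qd = 40 - 3P and Qs = 6P - 75.
New equilibrium: 40 - 3P = 6P - 75 ⇒ 115 = 9P ⇒ P = 115/9 ≈ 12.7778, Q = 5/3 ≈ 1.6667.
%ΔQ = (1.6667 − 7) / 7 × 100 = -76.19%.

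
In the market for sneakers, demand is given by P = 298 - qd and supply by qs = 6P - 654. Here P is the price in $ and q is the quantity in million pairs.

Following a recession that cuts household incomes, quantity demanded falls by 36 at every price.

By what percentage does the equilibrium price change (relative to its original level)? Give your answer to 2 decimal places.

-3.78

Original equilibrium: 298 - P = 6P - 654 gives 952 = 7P, so P = 136 and q = 162.
With the change applied: demand qd = 262 - P, supply qs = 6P - 654.
Setting them equal: 262 - P = 6P - 654 → 916 = 7P, so P = 916/7 ≈ 130.8571 and q = 918/7 ≈ 131.1429.
%ΔP = (130.8571 − 136) / 136 × 100 = -3.78%.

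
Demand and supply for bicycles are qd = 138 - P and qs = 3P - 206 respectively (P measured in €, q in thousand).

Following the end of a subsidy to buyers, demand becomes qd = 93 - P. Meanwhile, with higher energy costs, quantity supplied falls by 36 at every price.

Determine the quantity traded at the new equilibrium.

9.25

Original equilibrium: 138 - P = 3P - 206 gives 344 = 4P, so P = 86 and q = 52.
The new curves are qd = 93 - P (demand) and qs = 3P - 242 (supply).
Setting them equal: 93 - P = 3P - 242 → 335 = 4P, so P = 83.75 and q = 9.25.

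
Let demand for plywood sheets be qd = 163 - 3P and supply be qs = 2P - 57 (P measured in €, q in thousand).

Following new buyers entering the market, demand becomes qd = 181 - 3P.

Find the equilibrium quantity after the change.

38.2

Before the shock: 163 - 3P = 2P - 57 ⇒ 220 = 5P ⇒ P = 44, q = 31.
The new curves are qd = 181 - 3P (demand) and qs = 2P - 57 (supply).
New equilibrium: 181 - 3P = 2P - 57 ⇒ 238 = 5P ⇒ P = 47.6, q = 38.2.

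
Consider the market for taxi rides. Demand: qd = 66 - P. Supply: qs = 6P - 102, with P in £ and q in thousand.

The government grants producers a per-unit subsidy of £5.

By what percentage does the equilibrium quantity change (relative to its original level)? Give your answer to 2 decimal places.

Before the shock: 66 - P = 6P - 102 ⇒ 168 = 7P ⇒ P = 24, q = 42.
Since sellers receive the price plus the subsidy, the effective supply curve becomes qs = 6P - 72.
Equate the new curves: 66 - P = 6P - 72, giving 138 = 7P, P = 138/7 ≈ 19.7143, q = 324/7 ≈ 46.2857.
%Δq = (46.2857 − 42) / 42 × 100 = +10.20%.

+10.20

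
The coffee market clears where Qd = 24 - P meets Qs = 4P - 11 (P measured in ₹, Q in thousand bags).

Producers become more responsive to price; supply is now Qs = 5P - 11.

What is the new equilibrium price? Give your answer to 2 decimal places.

Initially, 24 - P = 4P - 11, so 35 = 5P and P = 7, Q = 17.
After the shift, demand is Qd = 24 - P and supply is Qs = 5P - 11.
New equilibrium: 24 - P = 5P - 11 ⇒ 35 = 6P ⇒ P = 35/6 ≈ 5.8333, Q = 109/6 ≈ 18.1667.

5.83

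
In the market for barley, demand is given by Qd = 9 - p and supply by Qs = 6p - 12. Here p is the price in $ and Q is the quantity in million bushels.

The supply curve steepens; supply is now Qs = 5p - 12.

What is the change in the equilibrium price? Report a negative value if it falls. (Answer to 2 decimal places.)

Solve the original market: 9 - p = 6p - 12, hence p = 3 and Q = 6.
The shock moves the curves to Qd = 9 - p and Qs = 5p - 12.
New equilibrium: 9 - p = 5p - 12 ⇒ 21 = 6p ⇒ p = 3.5, Q = 5.5.
Δp = 3.5 − 3 = +0.50.

+0.50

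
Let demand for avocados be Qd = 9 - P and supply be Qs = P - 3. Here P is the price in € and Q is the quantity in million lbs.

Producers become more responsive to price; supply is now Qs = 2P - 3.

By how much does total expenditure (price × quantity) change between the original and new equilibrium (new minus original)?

+2

Initially, 9 - P = P - 3, so 12 = 2P and P = 6, Q = 3.
The new curves are Qd = 9 - P (demand) and Qs = 2P - 3 (supply).
Setting them equal: 9 - P = 2P - 3 → 12 = 3P, so P = 4 and Q = 5.
Expenditure moves from 6×3 = 18 to 4×5 = 20; change = +2.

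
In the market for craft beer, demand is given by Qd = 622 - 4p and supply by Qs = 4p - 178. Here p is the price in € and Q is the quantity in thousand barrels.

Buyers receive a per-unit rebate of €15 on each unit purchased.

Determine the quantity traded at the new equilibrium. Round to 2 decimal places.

252.00

Original equilibrium: 622 - 4p = 4p - 178 gives 800 = 8p, so p = 100 and Q = 222.
Since buyers' out-of-pocket price is the market price minus the rebate, the effective demand curve becomes Qd = 682 - 4p.
Setting them equal: 682 - 4p = 4p - 178 → 860 = 8p, so p = 107.5 and Q = 252.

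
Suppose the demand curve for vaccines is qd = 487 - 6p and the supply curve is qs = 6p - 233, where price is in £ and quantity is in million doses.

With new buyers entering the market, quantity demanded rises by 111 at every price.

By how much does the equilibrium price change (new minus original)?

Initially, 487 - 6p = 6p - 233, so 720 = 12p and p = 60, q = 127.
The shock moves the curves to qd = 598 - 6p and qs = 6p - 233.
Clearing the new market: 598 - 6p = 6p - 233, so p = 69.25 and q = 182.5.
Δp = 69.25 − 60 = +9.25.

+9.25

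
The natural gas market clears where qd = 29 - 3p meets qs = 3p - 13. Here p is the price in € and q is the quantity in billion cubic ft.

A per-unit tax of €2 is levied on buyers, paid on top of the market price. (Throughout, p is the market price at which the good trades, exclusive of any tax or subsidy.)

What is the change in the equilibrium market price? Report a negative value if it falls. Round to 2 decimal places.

-1.00

Solve the original market: 29 - 3p = 3p - 13, hence p = 7 and q = 8.
Since buyers pay the price plus the tax, the effective demand curve becomes qd = 23 - 3p.
Clearing the new market: 23 - 3p = 3p - 13, so p = 6 and q = 5.
Δp = 6 − 7 = -1.00.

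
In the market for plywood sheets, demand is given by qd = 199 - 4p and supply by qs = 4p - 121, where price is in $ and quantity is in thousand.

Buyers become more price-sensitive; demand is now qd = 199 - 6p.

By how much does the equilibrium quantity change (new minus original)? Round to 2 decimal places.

Solve the original market: 199 - 4p = 4p - 121, hence p = 40 and q = 39.
After the shift, demand is qd = 199 - 6p and supply is qs = 4p - 121.
Setting them equal: 199 - 6p = 4p - 121 → 320 = 10p, so p = 32 and q = 7.
Δq = 7 − 39 = -32.00.

-32.00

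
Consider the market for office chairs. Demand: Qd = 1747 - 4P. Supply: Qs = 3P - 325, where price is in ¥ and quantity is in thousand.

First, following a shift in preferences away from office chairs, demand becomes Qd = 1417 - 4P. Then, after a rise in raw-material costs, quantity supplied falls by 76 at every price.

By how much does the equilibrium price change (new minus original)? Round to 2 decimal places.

Initially, 1747 - 4P = 3P - 325, so 2072 = 7P and P = 296, Q = 563.
The shock moves the curves to Qd = 1417 - 4P and Qs = 3P - 401.
Equate the new curves: 1417 - 4P = 3P - 401, giving 1818 = 7P, P = 1818/7 ≈ 259.7143, Q = 2647/7 ≈ 378.1429.
ΔP = 259.7143 − 296 = -36.29.

-36.29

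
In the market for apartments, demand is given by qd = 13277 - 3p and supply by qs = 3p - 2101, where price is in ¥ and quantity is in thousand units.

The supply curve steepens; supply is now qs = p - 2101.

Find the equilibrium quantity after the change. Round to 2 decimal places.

1743.50

Original equilibrium: 13277 - 3p = 3p - 2101 gives 15378 = 6p, so p = 2563 and q = 5588.
The shock moves the curves to qd = 13277 - 3p and qs = p - 2101.
New equilibrium: 13277 - 3p = p - 2101 ⇒ 15378 = 4p ⇒ p = 3844.5, q = 1743.5.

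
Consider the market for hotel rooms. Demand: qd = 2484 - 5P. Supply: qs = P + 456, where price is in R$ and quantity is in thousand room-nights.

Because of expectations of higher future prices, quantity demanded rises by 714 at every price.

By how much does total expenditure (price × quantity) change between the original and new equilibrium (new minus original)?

Solve the original market: 2484 - 5P = P + 456, hence P = 338 and q = 794.
The shock moves the curves to qd = 3198 - 5P and qs = P + 456.
Clearing the new market: 3198 - 5P = P + 456, so P = 457 and q = 913.
Expenditure moves from 338×794 = 268372 to 457×913 = 417241; change = +148869.

+148869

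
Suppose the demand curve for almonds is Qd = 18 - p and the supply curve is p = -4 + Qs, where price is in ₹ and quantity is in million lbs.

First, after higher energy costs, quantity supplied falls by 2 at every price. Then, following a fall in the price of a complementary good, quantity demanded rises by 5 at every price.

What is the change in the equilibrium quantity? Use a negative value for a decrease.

+1.5

Original equilibrium: 18 - p = p + 4 gives 14 = 2p, so p = 7 and Q = 11.
The shock moves the curves to Qd = 23 - p and Qs = p + 2.
New equilibrium: 23 - p = p + 2 ⇒ 21 = 2p ⇒ p = 10.5, Q = 12.5.
ΔQ = 12.5 − 11 = +1.5.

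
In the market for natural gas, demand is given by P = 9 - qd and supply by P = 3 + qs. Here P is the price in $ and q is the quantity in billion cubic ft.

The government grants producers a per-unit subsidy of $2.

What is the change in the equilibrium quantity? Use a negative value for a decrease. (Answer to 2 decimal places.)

Solve the original market: 9 - P = P - 3, hence P = 6 and q = 3.
Since sellers receive the price plus the subsidy, the effective supply curve becomes qs = P - 1.
Clearing the new market: 9 - P = P - 1, so P = 5 and q = 4.
Δq = 4 − 3 = +1.00.

+1.00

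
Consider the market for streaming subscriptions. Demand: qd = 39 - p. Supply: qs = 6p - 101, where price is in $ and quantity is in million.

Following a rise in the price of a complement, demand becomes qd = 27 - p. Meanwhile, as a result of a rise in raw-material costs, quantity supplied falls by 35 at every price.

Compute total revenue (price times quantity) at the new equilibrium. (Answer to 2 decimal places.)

Solve the original market: 39 - p = 6p - 101, hence p = 20 and q = 19.
After the shift, demand is qd = 27 - p and supply is qs = 6p - 136.
New equilibrium: 27 - p = 6p - 136 ⇒ 163 = 7p ⇒ p = 163/7 ≈ 23.2857, q = 26/7 ≈ 3.7143.
New expenditure = 23.2857 × 3.7143 = 86.49.

86.49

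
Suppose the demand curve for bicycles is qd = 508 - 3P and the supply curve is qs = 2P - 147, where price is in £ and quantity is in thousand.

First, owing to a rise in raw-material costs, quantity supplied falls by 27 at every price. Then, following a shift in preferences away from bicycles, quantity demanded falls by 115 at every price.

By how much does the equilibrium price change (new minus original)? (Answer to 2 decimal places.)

Initially, 508 - 3P = 2P - 147, so 655 = 5P and P = 131, q = 115.
With the change applied: demand qd = 393 - 3P, supply qs = 2P - 174.
Clearing the new market: 393 - 3P = 2P - 174, so P = 113.4 and q = 52.8.
ΔP = 113.4 − 131 = -17.60.

-17.60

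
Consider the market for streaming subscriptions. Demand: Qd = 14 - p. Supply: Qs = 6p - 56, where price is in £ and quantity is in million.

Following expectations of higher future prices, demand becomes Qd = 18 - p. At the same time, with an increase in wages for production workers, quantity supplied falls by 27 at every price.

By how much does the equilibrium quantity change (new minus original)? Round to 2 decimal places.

Solve the original market: 14 - p = 6p - 56, hence p = 10 and Q = 4.
The new curves are Qd = 18 - p (demand) and Qs = 6p - 83 (supply).
Setting them equal: 18 - p = 6p - 83 → 101 = 7p, so p = 101/7 ≈ 14.4286 and Q = 25/7 ≈ 3.5714.
ΔQ = 3.5714 − 4 = -0.43.

-0.43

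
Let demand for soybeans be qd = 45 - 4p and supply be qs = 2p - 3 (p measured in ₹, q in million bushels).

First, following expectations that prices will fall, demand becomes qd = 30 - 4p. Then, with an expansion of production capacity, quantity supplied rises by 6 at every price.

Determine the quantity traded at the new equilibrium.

Initially, 45 - 4p = 2p - 3, so 48 = 6p and p = 8, q = 13.
After the shift, demand is qd = 30 - 4p and supply is qs = 2p + 3.
New equilibrium: 30 - 4p = 2p + 3 ⇒ 27 = 6p ⇒ p = 4.5, q = 12.

12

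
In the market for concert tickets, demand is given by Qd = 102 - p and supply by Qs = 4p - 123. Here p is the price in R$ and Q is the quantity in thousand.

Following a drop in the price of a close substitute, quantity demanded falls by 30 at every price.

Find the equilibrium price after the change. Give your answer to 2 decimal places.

Original equilibrium: 102 - p = 4p - 123 gives 225 = 5p, so p = 45 and Q = 57.
The new curves are Qd = 72 - p (demand) and Qs = 4p - 123 (supply).
New equilibrium: 72 - p = 4p - 123 ⇒ 195 = 5p ⇒ p = 39, Q = 33.

39.00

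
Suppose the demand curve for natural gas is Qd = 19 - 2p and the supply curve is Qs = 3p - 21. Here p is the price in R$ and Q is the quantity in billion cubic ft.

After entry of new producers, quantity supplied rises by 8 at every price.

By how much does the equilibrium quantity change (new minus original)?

Original equilibrium: 19 - 2p = 3p - 21 gives 40 = 5p, so p = 8 and Q = 3.
The new curves are Qd = 19 - 2p (demand) and Qs = 3p - 13 (supply).
New equilibrium: 19 - 2p = 3p - 13 ⇒ 32 = 5p ⇒ p = 6.4, Q = 6.2.
ΔQ = 6.2 − 3 = +3.2.

+3.2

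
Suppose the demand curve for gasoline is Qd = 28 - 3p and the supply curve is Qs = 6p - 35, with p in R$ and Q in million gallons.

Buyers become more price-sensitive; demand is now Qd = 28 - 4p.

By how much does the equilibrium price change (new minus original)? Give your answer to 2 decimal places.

Initially, 28 - 3p = 6p - 35, so 63 = 9p and p = 7, Q = 7.
After the shift, demand is Qd = 28 - 4p and supply is Qs = 6p - 35.
Clearing the new market: 28 - 4p = 6p - 35, so p = 6.3 and Q = 2.8.
Δp = 6.3 − 7 = -0.70.

-0.70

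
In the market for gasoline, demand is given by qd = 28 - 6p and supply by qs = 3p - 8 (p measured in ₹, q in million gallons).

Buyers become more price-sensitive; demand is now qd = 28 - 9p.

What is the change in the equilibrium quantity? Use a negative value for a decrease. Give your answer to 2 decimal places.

Before the shock: 28 - 6p = 3p - 8 ⇒ 36 = 9p ⇒ p = 4, q = 4.
The new curves are qd = 28 - 9p (demand) and qs = 3p - 8 (supply).
Equate the new curves: 28 - 9p = 3p - 8, giving 36 = 12p, p = 3, q = 1.
Δq = 1 − 4 = -3.00.

-3.00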